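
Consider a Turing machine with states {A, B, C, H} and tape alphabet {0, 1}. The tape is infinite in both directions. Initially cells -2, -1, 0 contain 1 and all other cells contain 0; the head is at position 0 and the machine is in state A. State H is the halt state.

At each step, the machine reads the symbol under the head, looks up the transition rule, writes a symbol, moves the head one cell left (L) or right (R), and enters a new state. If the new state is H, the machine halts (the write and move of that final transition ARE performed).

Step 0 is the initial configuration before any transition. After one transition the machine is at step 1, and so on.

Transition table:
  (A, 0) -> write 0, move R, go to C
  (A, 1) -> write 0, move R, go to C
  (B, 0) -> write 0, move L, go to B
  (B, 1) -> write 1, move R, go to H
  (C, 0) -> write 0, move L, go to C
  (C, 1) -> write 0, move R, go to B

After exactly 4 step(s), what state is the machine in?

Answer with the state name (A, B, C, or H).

Step 1: in state A at pos 0, read 1 -> (A,1)->write 0,move R,goto C. Now: state=C, head=1, tape[-3..2]=011000 (head:     ^)
Step 2: in state C at pos 1, read 0 -> (C,0)->write 0,move L,goto C. Now: state=C, head=0, tape[-3..2]=011000 (head:    ^)
Step 3: in state C at pos 0, read 0 -> (C,0)->write 0,move L,goto C. Now: state=C, head=-1, tape[-3..2]=011000 (head:   ^)
Step 4: in state C at pos -1, read 1 -> (C,1)->write 0,move R,goto B. Now: state=B, head=0, tape[-3..2]=010000 (head:    ^)

Answer: B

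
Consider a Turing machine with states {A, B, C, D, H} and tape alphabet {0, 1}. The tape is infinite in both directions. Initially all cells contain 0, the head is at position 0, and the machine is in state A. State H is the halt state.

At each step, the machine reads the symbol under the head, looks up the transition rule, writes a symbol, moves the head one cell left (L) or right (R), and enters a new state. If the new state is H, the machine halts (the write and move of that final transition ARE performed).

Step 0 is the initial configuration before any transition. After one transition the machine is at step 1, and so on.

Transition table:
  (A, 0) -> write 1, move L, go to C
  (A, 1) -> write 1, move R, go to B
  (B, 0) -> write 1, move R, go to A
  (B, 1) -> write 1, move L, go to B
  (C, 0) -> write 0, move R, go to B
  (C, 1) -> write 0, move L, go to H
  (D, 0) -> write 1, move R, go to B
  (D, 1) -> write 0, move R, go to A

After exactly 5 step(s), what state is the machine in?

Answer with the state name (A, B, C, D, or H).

Step 1: in state A at pos 0, read 0 -> (A,0)->write 1,move L,goto C. Now: state=C, head=-1, tape[-2..1]=0010 (head:  ^)
Step 2: in state C at pos -1, read 0 -> (C,0)->write 0,move R,goto B. Now: state=B, head=0, tape[-2..1]=0010 (head:   ^)
Step 3: in state B at pos 0, read 1 -> (B,1)->write 1,move L,goto B. Now: state=B, head=-1, tape[-2..1]=0010 (head:  ^)
Step 4: in state B at pos -1, read 0 -> (B,0)->write 1,move R,goto A. Now: state=A, head=0, tape[-2..1]=0110 (head:   ^)
Step 5: in state A at pos 0, read 1 -> (A,1)->write 1,move R,goto B. Now: state=B, head=1, tape[-2..2]=01100 (head:    ^)

Answer: B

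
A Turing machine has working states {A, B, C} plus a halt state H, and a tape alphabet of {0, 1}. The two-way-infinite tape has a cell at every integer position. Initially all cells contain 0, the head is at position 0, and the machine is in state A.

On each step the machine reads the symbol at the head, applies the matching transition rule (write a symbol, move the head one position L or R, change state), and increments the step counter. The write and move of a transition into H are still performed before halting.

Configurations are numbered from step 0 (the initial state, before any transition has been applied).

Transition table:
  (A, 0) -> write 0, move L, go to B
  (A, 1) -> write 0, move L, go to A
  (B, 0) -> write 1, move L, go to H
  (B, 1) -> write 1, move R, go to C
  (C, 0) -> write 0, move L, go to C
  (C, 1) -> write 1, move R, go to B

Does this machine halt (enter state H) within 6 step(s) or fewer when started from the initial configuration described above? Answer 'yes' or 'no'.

Answer: yes

Derivation:
Step 1: in state A at pos 0, read 0 -> (A,0)->write 0,move L,goto B. Now: state=B, head=-1, tape[-2..1]=0000 (head:  ^)
Step 2: in state B at pos -1, read 0 -> (B,0)->write 1,move L,goto H. Now: state=H, head=-2, tape[-3..1]=00100 (head:  ^)
State H reached at step 2; 2 <= 6 -> yes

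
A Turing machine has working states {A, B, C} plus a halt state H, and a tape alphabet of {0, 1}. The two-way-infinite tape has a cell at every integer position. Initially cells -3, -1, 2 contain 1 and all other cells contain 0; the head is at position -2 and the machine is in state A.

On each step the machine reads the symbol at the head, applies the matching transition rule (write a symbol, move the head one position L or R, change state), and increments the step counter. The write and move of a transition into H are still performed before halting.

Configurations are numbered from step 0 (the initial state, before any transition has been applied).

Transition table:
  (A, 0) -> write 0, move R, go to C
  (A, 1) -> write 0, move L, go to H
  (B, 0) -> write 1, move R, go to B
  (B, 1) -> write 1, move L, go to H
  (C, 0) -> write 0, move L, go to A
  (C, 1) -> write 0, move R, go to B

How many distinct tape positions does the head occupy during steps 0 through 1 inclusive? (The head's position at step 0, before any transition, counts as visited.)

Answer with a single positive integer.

Answer: 2

Derivation:
Step 1: in state A at pos -2, read 0 -> (A,0)->write 0,move R,goto C. Now: state=C, head=-1, tape[-4..3]=01010010 (head:    ^)
Head positions at steps 0..1: starting at -2, distinct positions visited = {-2, -1} -> 2 position(s)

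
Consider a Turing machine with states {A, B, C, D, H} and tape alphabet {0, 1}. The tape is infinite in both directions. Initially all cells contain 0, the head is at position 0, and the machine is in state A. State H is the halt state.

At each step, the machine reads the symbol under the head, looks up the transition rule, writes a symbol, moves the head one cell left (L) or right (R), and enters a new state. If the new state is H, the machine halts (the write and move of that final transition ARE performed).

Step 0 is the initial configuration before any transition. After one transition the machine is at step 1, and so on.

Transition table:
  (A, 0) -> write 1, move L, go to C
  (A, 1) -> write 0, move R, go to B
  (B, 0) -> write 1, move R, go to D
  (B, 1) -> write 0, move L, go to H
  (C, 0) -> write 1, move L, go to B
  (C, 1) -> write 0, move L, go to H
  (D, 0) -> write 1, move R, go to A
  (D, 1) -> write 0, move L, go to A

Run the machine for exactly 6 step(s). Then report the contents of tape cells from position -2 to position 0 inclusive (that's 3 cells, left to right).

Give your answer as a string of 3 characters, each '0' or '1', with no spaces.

Answer: 011

Derivation:
Step 1: in state A at pos 0, read 0 -> (A,0)->write 1,move L,goto C. Now: state=C, head=-1, tape[-2..1]=0010 (head:  ^)
Step 2: in state C at pos -1, read 0 -> (C,0)->write 1,move L,goto B. Now: state=B, head=-2, tape[-3..1]=00110 (head:  ^)
Step 3: in state B at pos -2, read 0 -> (B,0)->write 1,move R,goto D. Now: state=D, head=-1, tape[-3..1]=01110 (head:   ^)
Step 4: in state D at pos -1, read 1 -> (D,1)->write 0,move L,goto A. Now: state=A, head=-2, tape[-3..1]=01010 (head:  ^)
Step 5: in state A at pos -2, read 1 -> (A,1)->write 0,move R,goto B. Now: state=B, head=-1, tape[-3..1]=00010 (head:   ^)
Step 6: in state B at pos -1, read 0 -> (B,0)->write 1,move R,goto D. Now: state=D, head=0, tape[-3..1]=00110 (head:    ^)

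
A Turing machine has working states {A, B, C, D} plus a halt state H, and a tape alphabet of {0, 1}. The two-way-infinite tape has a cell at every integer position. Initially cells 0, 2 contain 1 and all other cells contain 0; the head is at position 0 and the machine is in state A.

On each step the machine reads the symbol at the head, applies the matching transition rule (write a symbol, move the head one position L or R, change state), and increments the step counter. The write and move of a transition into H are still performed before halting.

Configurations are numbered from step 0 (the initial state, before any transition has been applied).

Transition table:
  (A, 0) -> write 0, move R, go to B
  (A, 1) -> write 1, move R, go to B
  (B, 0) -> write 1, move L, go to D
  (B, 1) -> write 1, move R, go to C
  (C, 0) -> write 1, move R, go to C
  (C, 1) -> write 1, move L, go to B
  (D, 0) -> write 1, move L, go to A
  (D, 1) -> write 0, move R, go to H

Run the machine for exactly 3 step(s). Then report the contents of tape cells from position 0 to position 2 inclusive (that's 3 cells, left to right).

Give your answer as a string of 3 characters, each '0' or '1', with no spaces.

Step 1: in state A at pos 0, read 1 -> (A,1)->write 1,move R,goto B. Now: state=B, head=1, tape[-1..3]=01010 (head:   ^)
Step 2: in state B at pos 1, read 0 -> (B,0)->write 1,move L,goto D. Now: state=D, head=0, tape[-1..3]=01110 (head:  ^)
Step 3: in state D at pos 0, read 1 -> (D,1)->write 0,move R,goto H. Now: state=H, head=1, tape[-1..3]=00110 (head:   ^)

Answer: 011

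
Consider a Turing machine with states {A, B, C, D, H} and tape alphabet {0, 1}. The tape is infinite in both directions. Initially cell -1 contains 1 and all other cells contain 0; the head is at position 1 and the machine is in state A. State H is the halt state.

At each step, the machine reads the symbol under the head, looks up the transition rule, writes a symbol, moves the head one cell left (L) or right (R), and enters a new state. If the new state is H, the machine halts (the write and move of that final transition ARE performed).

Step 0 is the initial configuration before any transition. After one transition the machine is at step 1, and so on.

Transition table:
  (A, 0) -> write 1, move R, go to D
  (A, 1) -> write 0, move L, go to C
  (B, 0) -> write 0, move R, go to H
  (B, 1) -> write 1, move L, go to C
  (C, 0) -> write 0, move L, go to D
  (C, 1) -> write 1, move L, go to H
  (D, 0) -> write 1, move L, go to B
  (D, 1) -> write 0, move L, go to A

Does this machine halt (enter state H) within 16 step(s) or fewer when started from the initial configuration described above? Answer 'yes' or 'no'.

Answer: yes

Derivation:
Step 1: in state A at pos 1, read 0 -> (A,0)->write 1,move R,goto D. Now: state=D, head=2, tape[-2..3]=010100 (head:     ^)
Step 2: in state D at pos 2, read 0 -> (D,0)->write 1,move L,goto B. Now: state=B, head=1, tape[-2..3]=010110 (head:    ^)
Step 3: in state B at pos 1, read 1 -> (B,1)->write 1,move L,goto C. Now: state=C, head=0, tape[-2..3]=010110 (head:   ^)
Step 4: in state C at pos 0, read 0 -> (C,0)->write 0,move L,goto D. Now: state=D, head=-1, tape[-2..3]=010110 (head:  ^)
Step 5: in state D at pos -1, read 1 -> (D,1)->write 0,move L,goto A. Now: state=A, head=-2, tape[-3..3]=0000110 (head:  ^)
Step 6: in state A at pos -2, read 0 -> (A,0)->write 1,move R,goto D. Now: state=D, head=-1, tape[-3..3]=0100110 (head:   ^)
Step 7: in state D at pos -1, read 0 -> (D,0)->write 1,move L,goto B. Now: state=B, head=-2, tape[-3..3]=0110110 (head:  ^)
Step 8: in state B at pos -2, read 1 -> (B,1)->write 1,move L,goto C. Now: state=C, head=-3, tape[-4..3]=00110110 (head:  ^)
Step 9: in state C at pos -3, read 0 -> (C,0)->write 0,move L,goto D. Now: state=D, head=-4, tape[-5..3]=000110110 (head:  ^)
Step 10: in state D at pos -4, read 0 -> (D,0)->write 1,move L,goto B. Now: state=B, head=-5, tape[-6..3]=0010110110 (head:  ^)
Step 11: in state B at pos -5, read 0 -> (B,0)->write 0,move R,goto H. Now: state=H, head=-4, tape[-6..3]=0010110110 (head:   ^)
State H reached at step 11; 11 <= 16 -> yes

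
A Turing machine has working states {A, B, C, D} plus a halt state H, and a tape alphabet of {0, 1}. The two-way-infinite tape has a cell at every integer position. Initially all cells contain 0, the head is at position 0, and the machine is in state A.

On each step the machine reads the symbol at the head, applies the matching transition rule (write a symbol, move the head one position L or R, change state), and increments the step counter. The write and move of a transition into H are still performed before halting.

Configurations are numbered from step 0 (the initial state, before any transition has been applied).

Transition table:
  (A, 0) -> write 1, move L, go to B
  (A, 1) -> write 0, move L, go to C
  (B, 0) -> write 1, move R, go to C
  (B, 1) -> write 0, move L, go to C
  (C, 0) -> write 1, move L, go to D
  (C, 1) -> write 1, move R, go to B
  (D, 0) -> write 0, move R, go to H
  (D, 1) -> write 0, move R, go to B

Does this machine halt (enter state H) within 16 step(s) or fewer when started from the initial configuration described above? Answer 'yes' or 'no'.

Answer: yes

Derivation:
Step 1: in state A at pos 0, read 0 -> (A,0)->write 1,move L,goto B. Now: state=B, head=-1, tape[-2..1]=0010 (head:  ^)
Step 2: in state B at pos -1, read 0 -> (B,0)->write 1,move R,goto C. Now: state=C, head=0, tape[-2..1]=0110 (head:   ^)
Step 3: in state C at pos 0, read 1 -> (C,1)->write 1,move R,goto B. Now: state=B, head=1, tape[-2..2]=01100 (head:    ^)
Step 4: in state B at pos 1, read 0 -> (B,0)->write 1,move R,goto C. Now: state=C, head=2, tape[-2..3]=011100 (head:     ^)
Step 5: in state C at pos 2, read 0 -> (C,0)->write 1,move L,goto D. Now: state=D, head=1, tape[-2..3]=011110 (head:    ^)
Step 6: in state D at pos 1, read 1 -> (D,1)->write 0,move R,goto B. Now: state=B, head=2, tape[-2..3]=011010 (head:     ^)
Step 7: in state B at pos 2, read 1 -> (B,1)->write 0,move L,goto C. Now: state=C, head=1, tape[-2..3]=011000 (head:    ^)
Step 8: in state C at pos 1, read 0 -> (C,0)->write 1,move L,goto D. Now: state=D, head=0, tape[-2..3]=011100 (head:   ^)
Step 9: in state D at pos 0, read 1 -> (D,1)->write 0,move R,goto B. Now: state=B, head=1, tape[-2..3]=010100 (head:    ^)
Step 10: in state B at pos 1, read 1 -> (B,1)->write 0,move L,goto C. Now: state=C, head=0, tape[-2..3]=010000 (head:   ^)
Step 11: in state C at pos 0, read 0 -> (C,0)->write 1,move L,goto D. Now: state=D, head=-1, tape[-2..3]=011000 (head:  ^)
Step 12: in state D at pos -1, read 1 -> (D,1)->write 0,move R,goto B. Now: state=B, head=0, tape[-2..3]=001000 (head:   ^)
Step 13: in state B at pos 0, read 1 -> (B,1)->write 0,move L,goto C. Now: state=C, head=-1, tape[-2..3]=000000 (head:  ^)
Step 14: in state C at pos -1, read 0 -> (C,0)->write 1,move L,goto D. Now: state=D, head=-2, tape[-3..3]=0010000 (head:  ^)
Step 15: in state D at pos -2, read 0 -> (D,0)->write 0,move R,goto H. Now: state=H, head=-1, tape[-3..3]=0010000 (head:   ^)
State H reached at step 15; 15 <= 16 -> yes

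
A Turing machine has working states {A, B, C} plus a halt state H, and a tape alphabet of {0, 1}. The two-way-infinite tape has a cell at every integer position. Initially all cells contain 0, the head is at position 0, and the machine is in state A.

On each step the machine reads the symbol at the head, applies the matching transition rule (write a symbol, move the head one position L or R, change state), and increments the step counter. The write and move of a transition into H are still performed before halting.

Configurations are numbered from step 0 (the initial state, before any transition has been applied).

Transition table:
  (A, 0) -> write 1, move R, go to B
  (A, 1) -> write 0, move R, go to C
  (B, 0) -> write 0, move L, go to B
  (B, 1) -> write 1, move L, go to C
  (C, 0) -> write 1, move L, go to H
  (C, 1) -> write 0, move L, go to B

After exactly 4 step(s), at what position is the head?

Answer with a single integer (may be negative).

Answer: -2

Derivation:
Step 1: in state A at pos 0, read 0 -> (A,0)->write 1,move R,goto B. Now: state=B, head=1, tape[-1..2]=0100 (head:   ^)
Step 2: in state B at pos 1, read 0 -> (B,0)->write 0,move L,goto B. Now: state=B, head=0, tape[-1..2]=0100 (head:  ^)
Step 3: in state B at pos 0, read 1 -> (B,1)->write 1,move L,goto C. Now: state=C, head=-1, tape[-2..2]=00100 (head:  ^)
Step 4: in state C at pos -1, read 0 -> (C,0)->write 1,move L,goto H. Now: state=H, head=-2, tape[-3..2]=001100 (head:  ^)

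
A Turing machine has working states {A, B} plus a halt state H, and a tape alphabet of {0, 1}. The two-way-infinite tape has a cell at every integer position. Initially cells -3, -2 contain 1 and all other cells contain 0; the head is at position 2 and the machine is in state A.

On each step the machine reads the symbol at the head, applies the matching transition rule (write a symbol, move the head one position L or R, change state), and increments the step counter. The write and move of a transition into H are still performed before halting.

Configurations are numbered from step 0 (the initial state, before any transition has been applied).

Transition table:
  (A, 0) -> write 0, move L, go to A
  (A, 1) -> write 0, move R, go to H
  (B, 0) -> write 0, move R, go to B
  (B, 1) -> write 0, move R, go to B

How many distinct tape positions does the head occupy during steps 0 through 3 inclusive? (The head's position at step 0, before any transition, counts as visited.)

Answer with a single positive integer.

Step 1: in state A at pos 2, read 0 -> (A,0)->write 0,move L,goto A. Now: state=A, head=1, tape[-4..3]=01100000 (head:      ^)
Step 2: in state A at pos 1, read 0 -> (A,0)->write 0,move L,goto A. Now: state=A, head=0, tape[-4..3]=01100000 (head:     ^)
Step 3: in state A at pos 0, read 0 -> (A,0)->write 0,move L,goto A. Now: state=A, head=-1, tape[-4..3]=01100000 (head:    ^)
Head positions at steps 0..3: starting at 2, distinct positions visited = {-1, 0, 1, 2} -> 4 position(s)

Answer: 4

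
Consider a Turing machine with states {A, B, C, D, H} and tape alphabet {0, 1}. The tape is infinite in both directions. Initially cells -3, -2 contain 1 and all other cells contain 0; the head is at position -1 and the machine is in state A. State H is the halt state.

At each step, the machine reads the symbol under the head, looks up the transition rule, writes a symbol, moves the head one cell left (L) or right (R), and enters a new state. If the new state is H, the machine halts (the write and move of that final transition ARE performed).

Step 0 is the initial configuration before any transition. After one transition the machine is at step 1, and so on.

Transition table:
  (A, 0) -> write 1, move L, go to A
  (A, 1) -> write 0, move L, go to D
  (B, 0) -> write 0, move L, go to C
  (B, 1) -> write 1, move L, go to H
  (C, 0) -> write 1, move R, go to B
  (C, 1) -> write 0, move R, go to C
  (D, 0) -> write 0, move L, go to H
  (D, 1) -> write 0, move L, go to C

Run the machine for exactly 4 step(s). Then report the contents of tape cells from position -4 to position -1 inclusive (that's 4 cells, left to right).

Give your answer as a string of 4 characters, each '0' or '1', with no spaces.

Answer: 1001

Derivation:
Step 1: in state A at pos -1, read 0 -> (A,0)->write 1,move L,goto A. Now: state=A, head=-2, tape[-4..0]=01110 (head:   ^)
Step 2: in state A at pos -2, read 1 -> (A,1)->write 0,move L,goto D. Now: state=D, head=-3, tape[-4..0]=01010 (head:  ^)
Step 3: in state D at pos -3, read 1 -> (D,1)->write 0,move L,goto C. Now: state=C, head=-4, tape[-5..0]=000010 (head:  ^)
Step 4: in state C at pos -4, read 0 -> (C,0)->write 1,move R,goto B. Now: state=B, head=-3, tape[-5..0]=010010 (head:   ^)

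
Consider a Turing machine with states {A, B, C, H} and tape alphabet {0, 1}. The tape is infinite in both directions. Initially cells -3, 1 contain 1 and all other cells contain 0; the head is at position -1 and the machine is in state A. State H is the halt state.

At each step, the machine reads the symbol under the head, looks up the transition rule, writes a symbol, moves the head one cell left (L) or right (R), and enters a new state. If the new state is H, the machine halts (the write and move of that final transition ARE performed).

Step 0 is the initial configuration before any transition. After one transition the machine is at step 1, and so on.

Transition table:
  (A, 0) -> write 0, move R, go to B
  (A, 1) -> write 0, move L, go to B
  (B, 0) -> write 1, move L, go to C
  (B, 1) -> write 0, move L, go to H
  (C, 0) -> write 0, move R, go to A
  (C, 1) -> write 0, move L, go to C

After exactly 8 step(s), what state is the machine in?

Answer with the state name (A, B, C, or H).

Step 1: in state A at pos -1, read 0 -> (A,0)->write 0,move R,goto B. Now: state=B, head=0, tape[-4..2]=0100010 (head:     ^)
Step 2: in state B at pos 0, read 0 -> (B,0)->write 1,move L,goto C. Now: state=C, head=-1, tape[-4..2]=0100110 (head:    ^)
Step 3: in state C at pos -1, read 0 -> (C,0)->write 0,move R,goto A. Now: state=A, head=0, tape[-4..2]=0100110 (head:     ^)
Step 4: in state A at pos 0, read 1 -> (A,1)->write 0,move L,goto B. Now: state=B, head=-1, tape[-4..2]=0100010 (head:    ^)
Step 5: in state B at pos -1, read 0 -> (B,0)->write 1,move L,goto C. Now: state=C, head=-2, tape[-4..2]=0101010 (head:   ^)
Step 6: in state C at pos -2, read 0 -> (C,0)->write 0,move R,goto A. Now: state=A, head=-1, tape[-4..2]=0101010 (head:    ^)
Step 7: in state A at pos -1, read 1 -> (A,1)->write 0,move L,goto B. Now: state=B, head=-2, tape[-4..2]=0100010 (head:   ^)
Step 8: in state B at pos -2, read 0 -> (B,0)->write 1,move L,goto C. Now: state=C, head=-3, tape[-4..2]=0110010 (head:  ^)

Answer: C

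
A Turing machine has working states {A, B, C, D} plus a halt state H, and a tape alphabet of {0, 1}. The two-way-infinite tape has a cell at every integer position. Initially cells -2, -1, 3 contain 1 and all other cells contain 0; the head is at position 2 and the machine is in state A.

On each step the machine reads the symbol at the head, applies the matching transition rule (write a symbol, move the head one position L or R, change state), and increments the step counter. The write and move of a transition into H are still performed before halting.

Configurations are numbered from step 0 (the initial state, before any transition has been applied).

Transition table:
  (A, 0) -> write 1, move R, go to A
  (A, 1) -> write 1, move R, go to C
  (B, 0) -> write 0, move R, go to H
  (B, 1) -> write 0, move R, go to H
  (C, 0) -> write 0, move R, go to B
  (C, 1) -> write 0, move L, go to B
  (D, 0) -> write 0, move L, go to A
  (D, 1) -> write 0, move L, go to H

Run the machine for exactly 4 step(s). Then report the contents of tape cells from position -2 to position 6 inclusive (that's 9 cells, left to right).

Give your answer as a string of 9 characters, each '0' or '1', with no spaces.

Answer: 110011000

Derivation:
Step 1: in state A at pos 2, read 0 -> (A,0)->write 1,move R,goto A. Now: state=A, head=3, tape[-3..4]=01100110 (head:       ^)
Step 2: in state A at pos 3, read 1 -> (A,1)->write 1,move R,goto C. Now: state=C, head=4, tape[-3..5]=011001100 (head:        ^)
Step 3: in state C at pos 4, read 0 -> (C,0)->write 0,move R,goto B. Now: state=B, head=5, tape[-3..6]=0110011000 (head:         ^)
Step 4: in state B at pos 5, read 0 -> (B,0)->write 0,move R,goto H. Now: state=H, head=6, tape[-3..7]=01100110000 (head:          ^)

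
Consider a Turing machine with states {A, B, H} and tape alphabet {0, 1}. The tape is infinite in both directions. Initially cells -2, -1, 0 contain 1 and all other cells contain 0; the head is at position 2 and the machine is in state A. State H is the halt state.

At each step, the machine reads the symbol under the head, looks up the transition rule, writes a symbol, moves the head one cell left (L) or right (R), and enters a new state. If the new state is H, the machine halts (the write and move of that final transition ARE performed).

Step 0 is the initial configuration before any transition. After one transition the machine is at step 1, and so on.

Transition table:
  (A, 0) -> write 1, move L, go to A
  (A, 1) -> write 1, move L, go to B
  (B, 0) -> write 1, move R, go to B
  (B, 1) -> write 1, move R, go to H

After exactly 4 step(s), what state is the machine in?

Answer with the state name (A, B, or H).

Step 1: in state A at pos 2, read 0 -> (A,0)->write 1,move L,goto A. Now: state=A, head=1, tape[-3..3]=0111010 (head:     ^)
Step 2: in state A at pos 1, read 0 -> (A,0)->write 1,move L,goto A. Now: state=A, head=0, tape[-3..3]=0111110 (head:    ^)
Step 3: in state A at pos 0, read 1 -> (A,1)->write 1,move L,goto B. Now: state=B, head=-1, tape[-3..3]=0111110 (head:   ^)
Step 4: in state B at pos -1, read 1 -> (B,1)->write 1,move R,goto H. Now: state=H, head=0, tape[-3..3]=0111110 (head:    ^)

Answer: H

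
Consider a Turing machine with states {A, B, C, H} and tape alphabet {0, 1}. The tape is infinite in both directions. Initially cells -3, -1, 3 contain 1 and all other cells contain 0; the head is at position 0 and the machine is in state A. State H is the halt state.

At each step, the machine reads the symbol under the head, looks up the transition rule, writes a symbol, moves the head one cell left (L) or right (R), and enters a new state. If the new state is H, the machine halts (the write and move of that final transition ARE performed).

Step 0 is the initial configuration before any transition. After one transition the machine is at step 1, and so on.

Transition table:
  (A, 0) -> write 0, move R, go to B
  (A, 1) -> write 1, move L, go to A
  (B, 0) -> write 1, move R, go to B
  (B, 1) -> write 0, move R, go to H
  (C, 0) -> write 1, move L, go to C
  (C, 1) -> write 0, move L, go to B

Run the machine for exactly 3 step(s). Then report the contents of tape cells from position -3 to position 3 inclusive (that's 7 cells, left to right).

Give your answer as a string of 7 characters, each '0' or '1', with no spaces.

Step 1: in state A at pos 0, read 0 -> (A,0)->write 0,move R,goto B. Now: state=B, head=1, tape[-4..4]=010100010 (head:      ^)
Step 2: in state B at pos 1, read 0 -> (B,0)->write 1,move R,goto B. Now: state=B, head=2, tape[-4..4]=010101010 (head:       ^)
Step 3: in state B at pos 2, read 0 -> (B,0)->write 1,move R,goto B. Now: state=B, head=3, tape[-4..4]=010101110 (head:        ^)

Answer: 1010111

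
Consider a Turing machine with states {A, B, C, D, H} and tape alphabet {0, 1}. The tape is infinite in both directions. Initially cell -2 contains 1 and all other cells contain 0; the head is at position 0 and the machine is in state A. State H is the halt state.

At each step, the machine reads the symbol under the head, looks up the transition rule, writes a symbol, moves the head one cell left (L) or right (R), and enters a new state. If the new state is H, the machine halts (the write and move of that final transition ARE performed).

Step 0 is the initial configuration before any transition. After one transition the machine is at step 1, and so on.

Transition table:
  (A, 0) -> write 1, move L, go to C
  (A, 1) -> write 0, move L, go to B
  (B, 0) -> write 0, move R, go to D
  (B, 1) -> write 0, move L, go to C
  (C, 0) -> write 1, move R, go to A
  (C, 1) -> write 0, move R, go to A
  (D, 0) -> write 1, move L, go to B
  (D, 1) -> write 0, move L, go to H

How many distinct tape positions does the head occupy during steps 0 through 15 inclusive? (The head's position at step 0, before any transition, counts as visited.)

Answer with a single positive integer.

Step 1: in state A at pos 0, read 0 -> (A,0)->write 1,move L,goto C. Now: state=C, head=-1, tape[-3..1]=01010 (head:   ^)
Step 2: in state C at pos -1, read 0 -> (C,0)->write 1,move R,goto A. Now: state=A, head=0, tape[-3..1]=01110 (head:    ^)
Step 3: in state A at pos 0, read 1 -> (A,1)->write 0,move L,goto B. Now: state=B, head=-1, tape[-3..1]=01100 (head:   ^)
Step 4: in state B at pos -1, read 1 -> (B,1)->write 0,move L,goto C. Now: state=C, head=-2, tape[-3..1]=01000 (head:  ^)
Step 5: in state C at pos -2, read 1 -> (C,1)->write 0,move R,goto A. Now: state=A, head=-1, tape[-3..1]=00000 (head:   ^)
Step 6: in state A at pos -1, read 0 -> (A,0)->write 1,move L,goto C. Now: state=C, head=-2, tape[-3..1]=00100 (head:  ^)
Step 7: in state C at pos -2, read 0 -> (C,0)->write 1,move R,goto A. Now: state=A, head=-1, tape[-3..1]=01100 (head:   ^)
Step 8: in state A at pos -1, read 1 -> (A,1)->write 0,move L,goto B. Now: state=B, head=-2, tape[-3..1]=01000 (head:  ^)
Step 9: in state B at pos -2, read 1 -> (B,1)->write 0,move L,goto C. Now: state=C, head=-3, tape[-4..1]=000000 (head:  ^)
Step 10: in state C at pos -3, read 0 -> (C,0)->write 1,move R,goto A. Now: state=A, head=-2, tape[-4..1]=010000 (head:   ^)
Step 11: in state A at pos -2, read 0 -> (A,0)->write 1,move L,goto C. Now: state=C, head=-3, tape[-4..1]=011000 (head:  ^)
Step 12: in state C at pos -3, read 1 -> (C,1)->write 0,move R,goto A. Now: state=A, head=-2, tape[-4..1]=001000 (head:   ^)
Step 13: in state A at pos -2, read 1 -> (A,1)->write 0,move L,goto B. Now: state=B, head=-3, tape[-4..1]=000000 (head:  ^)
Step 14: in state B at pos -3, read 0 -> (B,0)->write 0,move R,goto D. Now: state=D, head=-2, tape[-4..1]=000000 (head:   ^)
Step 15: in state D at pos -2, read 0 -> (D,0)->write 1,move L,goto B. Now: state=B, head=-3, tape[-4..1]=001000 (head:  ^)
Head positions at steps 0..15: starting at 0, distinct positions visited = {-3, -2, -1, 0} -> 4 position(s)

Answer: 4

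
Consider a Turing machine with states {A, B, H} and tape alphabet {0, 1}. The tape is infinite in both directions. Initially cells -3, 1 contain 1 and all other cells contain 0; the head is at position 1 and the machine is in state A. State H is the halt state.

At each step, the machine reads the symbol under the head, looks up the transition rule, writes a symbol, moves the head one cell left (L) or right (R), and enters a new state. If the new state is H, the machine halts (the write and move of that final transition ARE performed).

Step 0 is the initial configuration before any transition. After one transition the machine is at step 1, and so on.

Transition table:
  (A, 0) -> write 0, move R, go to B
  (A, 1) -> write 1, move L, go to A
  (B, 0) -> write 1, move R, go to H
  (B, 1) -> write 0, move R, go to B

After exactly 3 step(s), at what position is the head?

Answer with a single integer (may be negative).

Answer: 2

Derivation:
Step 1: in state A at pos 1, read 1 -> (A,1)->write 1,move L,goto A. Now: state=A, head=0, tape[-4..2]=0100010 (head:     ^)
Step 2: in state A at pos 0, read 0 -> (A,0)->write 0,move R,goto B. Now: state=B, head=1, tape[-4..2]=0100010 (head:      ^)
Step 3: in state B at pos 1, read 1 -> (B,1)->write 0,move R,goto B. Now: state=B, head=2, tape[-4..3]=01000000 (head:       ^)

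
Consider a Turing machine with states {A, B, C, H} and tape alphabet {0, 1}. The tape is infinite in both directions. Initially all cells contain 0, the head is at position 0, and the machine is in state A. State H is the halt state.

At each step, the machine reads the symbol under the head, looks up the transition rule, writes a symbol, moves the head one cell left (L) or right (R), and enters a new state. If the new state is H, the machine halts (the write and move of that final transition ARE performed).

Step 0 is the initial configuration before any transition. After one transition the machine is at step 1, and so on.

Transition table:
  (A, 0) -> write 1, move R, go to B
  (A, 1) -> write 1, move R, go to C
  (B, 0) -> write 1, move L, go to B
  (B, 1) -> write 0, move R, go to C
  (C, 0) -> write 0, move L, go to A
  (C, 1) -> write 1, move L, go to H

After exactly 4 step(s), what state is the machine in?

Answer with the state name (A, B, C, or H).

Step 1: in state A at pos 0, read 0 -> (A,0)->write 1,move R,goto B. Now: state=B, head=1, tape[-1..2]=0100 (head:   ^)
Step 2: in state B at pos 1, read 0 -> (B,0)->write 1,move L,goto B. Now: state=B, head=0, tape[-1..2]=0110 (head:  ^)
Step 3: in state B at pos 0, read 1 -> (B,1)->write 0,move R,goto C. Now: state=C, head=1, tape[-1..2]=0010 (head:   ^)
Step 4: in state C at pos 1, read 1 -> (C,1)->write 1,move L,goto H. Now: state=H, head=0, tape[-1..2]=0010 (head:  ^)

Answer: H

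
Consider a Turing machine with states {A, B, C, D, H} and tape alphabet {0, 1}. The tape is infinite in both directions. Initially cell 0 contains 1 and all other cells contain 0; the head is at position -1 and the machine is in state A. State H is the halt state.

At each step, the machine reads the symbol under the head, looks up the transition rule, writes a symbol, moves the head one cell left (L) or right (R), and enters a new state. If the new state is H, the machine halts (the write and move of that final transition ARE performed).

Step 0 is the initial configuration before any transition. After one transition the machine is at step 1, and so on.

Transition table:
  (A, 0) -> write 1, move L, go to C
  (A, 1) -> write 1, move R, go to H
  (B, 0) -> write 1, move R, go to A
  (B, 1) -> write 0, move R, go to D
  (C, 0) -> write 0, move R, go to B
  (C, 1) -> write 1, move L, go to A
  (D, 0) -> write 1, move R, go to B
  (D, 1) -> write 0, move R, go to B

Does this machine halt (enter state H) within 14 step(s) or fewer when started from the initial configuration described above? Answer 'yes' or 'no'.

Step 1: in state A at pos -1, read 0 -> (A,0)->write 1,move L,goto C. Now: state=C, head=-2, tape[-3..1]=00110 (head:  ^)
Step 2: in state C at pos -2, read 0 -> (C,0)->write 0,move R,goto B. Now: state=B, head=-1, tape[-3..1]=00110 (head:   ^)
Step 3: in state B at pos -1, read 1 -> (B,1)->write 0,move R,goto D. Now: state=D, head=0, tape[-3..1]=00010 (head:    ^)
Step 4: in state D at pos 0, read 1 -> (D,1)->write 0,move R,goto B. Now: state=B, head=1, tape[-3..2]=000000 (head:     ^)
Step 5: in state B at pos 1, read 0 -> (B,0)->write 1,move R,goto A. Now: state=A, head=2, tape[-3..3]=0000100 (head:      ^)
Step 6: in state A at pos 2, read 0 -> (A,0)->write 1,move L,goto C. Now: state=C, head=1, tape[-3..3]=0000110 (head:     ^)
Step 7: in state C at pos 1, read 1 -> (C,1)->write 1,move L,goto A. Now: state=A, head=0, tape[-3..3]=0000110 (head:    ^)
Step 8: in state A at pos 0, read 0 -> (A,0)->write 1,move L,goto C. Now: state=C, head=-1, tape[-3..3]=0001110 (head:   ^)
Step 9: in state C at pos -1, read 0 -> (C,0)->write 0,move R,goto B. Now: state=B, head=0, tape[-3..3]=0001110 (head:    ^)
Step 10: in state B at pos 0, read 1 -> (B,1)->write 0,move R,goto D. Now: state=D, head=1, tape[-3..3]=0000110 (head:     ^)
Step 11: in state D at pos 1, read 1 -> (D,1)->write 0,move R,goto B. Now: state=B, head=2, tape[-3..3]=0000010 (head:      ^)
Step 12: in state B at pos 2, read 1 -> (B,1)->write 0,move R,goto D. Now: state=D, head=3, tape[-3..4]=00000000 (head:       ^)
Step 13: in state D at pos 3, read 0 -> (D,0)->write 1,move R,goto B. Now: state=B, head=4, tape[-3..5]=000000100 (head:        ^)
Step 14: in state B at pos 4, read 0 -> (B,0)->write 1,move R,goto A. Now: state=A, head=5, tape[-3..6]=0000001100 (head:         ^)
After 14 step(s): state = A (not H) -> not halted within 14 -> no

Answer: no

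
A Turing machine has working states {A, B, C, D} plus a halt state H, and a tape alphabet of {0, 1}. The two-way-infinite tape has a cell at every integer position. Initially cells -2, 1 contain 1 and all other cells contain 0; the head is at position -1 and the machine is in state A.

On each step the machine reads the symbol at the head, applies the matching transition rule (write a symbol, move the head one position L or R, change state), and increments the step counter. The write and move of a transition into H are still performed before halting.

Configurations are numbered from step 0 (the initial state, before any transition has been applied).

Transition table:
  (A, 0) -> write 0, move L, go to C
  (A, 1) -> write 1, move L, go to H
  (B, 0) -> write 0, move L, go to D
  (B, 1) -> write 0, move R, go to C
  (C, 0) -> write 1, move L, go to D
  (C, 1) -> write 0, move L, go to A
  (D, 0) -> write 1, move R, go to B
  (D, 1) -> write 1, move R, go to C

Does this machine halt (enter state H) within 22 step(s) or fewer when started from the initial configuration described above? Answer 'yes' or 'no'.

Step 1: in state A at pos -1, read 0 -> (A,0)->write 0,move L,goto C. Now: state=C, head=-2, tape[-3..2]=010010 (head:  ^)
Step 2: in state C at pos -2, read 1 -> (C,1)->write 0,move L,goto A. Now: state=A, head=-3, tape[-4..2]=0000010 (head:  ^)
Step 3: in state A at pos -3, read 0 -> (A,0)->write 0,move L,goto C. Now: state=C, head=-4, tape[-5..2]=00000010 (head:  ^)
Step 4: in state C at pos -4, read 0 -> (C,0)->write 1,move L,goto D. Now: state=D, head=-5, tape[-6..2]=001000010 (head:  ^)
Step 5: in state D at pos -5, read 0 -> (D,0)->write 1,move R,goto B. Now: state=B, head=-4, tape[-6..2]=011000010 (head:   ^)
Step 6: in state B at pos -4, read 1 -> (B,1)->write 0,move R,goto C. Now: state=C, head=-3, tape[-6..2]=010000010 (head:    ^)
Step 7: in state C at pos -3, read 0 -> (C,0)->write 1,move L,goto D. Now: state=D, head=-4, tape[-6..2]=010100010 (head:   ^)
Step 8: in state D at pos -4, read 0 -> (D,0)->write 1,move R,goto B. Now: state=B, head=-3, tape[-6..2]=011100010 (head:    ^)
Step 9: in state B at pos -3, read 1 -> (B,1)->write 0,move R,goto C. Now: state=C, head=-2, tape[-6..2]=011000010 (head:     ^)
Step 10: in state C at pos -2, read 0 -> (C,0)->write 1,move L,goto D. Now: state=D, head=-3, tape[-6..2]=011010010 (head:    ^)
Step 11: in state D at pos -3, read 0 -> (D,0)->write 1,move R,goto B. Now: state=B, head=-2, tape[-6..2]=011110010 (head:     ^)
Step 12: in state B at pos -2, read 1 -> (B,1)->write 0,move R,goto C. Now: state=C, head=-1, tape[-6..2]=011100010 (head:      ^)
Step 13: in state C at pos -1, read 0 -> (C,0)->write 1,move L,goto D. Now: state=D, head=-2, tape[-6..2]=011101010 (head:     ^)
Step 14: in state D at pos -2, read 0 -> (D,0)->write 1,move R,goto B. Now: state=B, head=-1, tape[-6..2]=011111010 (head:      ^)
Step 15: in state B at pos -1, read 1 -> (B,1)->write 0,move R,goto C. Now: state=C, head=0, tape[-6..2]=011110010 (head:       ^)
Step 16: in state C at pos 0, read 0 -> (C,0)->write 1,move L,goto D. Now: state=D, head=-1, tape[-6..2]=011110110 (head:      ^)
Step 17: in state D at pos -1, read 0 -> (D,0)->write 1,move R,goto B. Now: state=B, head=0, tape[-6..2]=011111110 (head:       ^)
Step 18: in state B at pos 0, read 1 -> (B,1)->write 0,move R,goto C. Now: state=C, head=1, tape[-6..2]=011111010 (head:        ^)
Step 19: in state C at pos 1, read 1 -> (C,1)->write 0,move L,goto A. Now: state=A, head=0, tape[-6..2]=011111000 (head:       ^)
Step 20: in state A at pos 0, read 0 -> (A,0)->write 0,move L,goto C. Now: state=C, head=-1, tape[-6..2]=011111000 (head:      ^)
Step 21: in state C at pos -1, read 1 -> (C,1)->write 0,move L,goto A. Now: state=A, head=-2, tape[-6..2]=011110000 (head:     ^)
Step 22: in state A at pos -2, read 1 -> (A,1)->write 1,move L,goto H. Now: state=H, head=-3, tape[-6..2]=011110000 (head:    ^)
State H reached at step 22; 22 <= 22 -> yes

Answer: yes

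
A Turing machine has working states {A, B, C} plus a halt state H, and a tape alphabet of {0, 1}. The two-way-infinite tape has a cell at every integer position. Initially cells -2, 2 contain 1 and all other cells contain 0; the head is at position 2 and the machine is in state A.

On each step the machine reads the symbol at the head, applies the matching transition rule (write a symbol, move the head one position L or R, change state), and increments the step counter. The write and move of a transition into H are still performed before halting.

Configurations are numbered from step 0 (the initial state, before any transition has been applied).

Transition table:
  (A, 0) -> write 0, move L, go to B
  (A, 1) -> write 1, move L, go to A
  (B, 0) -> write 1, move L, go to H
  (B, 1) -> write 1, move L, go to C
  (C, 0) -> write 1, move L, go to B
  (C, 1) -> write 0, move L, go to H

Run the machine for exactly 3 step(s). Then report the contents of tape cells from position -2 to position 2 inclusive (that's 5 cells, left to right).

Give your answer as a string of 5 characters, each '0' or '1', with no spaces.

Answer: 10101

Derivation:
Step 1: in state A at pos 2, read 1 -> (A,1)->write 1,move L,goto A. Now: state=A, head=1, tape[-3..3]=0100010 (head:     ^)
Step 2: in state A at pos 1, read 0 -> (A,0)->write 0,move L,goto B. Now: state=B, head=0, tape[-3..3]=0100010 (head:    ^)
Step 3: in state B at pos 0, read 0 -> (B,0)->write 1,move L,goto H. Now: state=H, head=-1, tape[-3..3]=0101010 (head:   ^)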